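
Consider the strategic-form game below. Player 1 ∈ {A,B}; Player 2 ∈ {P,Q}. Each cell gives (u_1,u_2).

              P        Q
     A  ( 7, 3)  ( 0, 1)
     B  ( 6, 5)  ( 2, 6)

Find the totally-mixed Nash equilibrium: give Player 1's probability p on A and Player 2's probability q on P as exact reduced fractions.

P1 mixes 1/3 on A; P2 mixes 2/3 on P

P1 indiff ⇒ q·7+(1-q)·0 = q·6+(1-q)·2 ⇒ q(1) = (1-q)(2) ⇒ q = 2/3
P2 indiff ⇒ p·3+(1-p)·5 = p·1+(1-p)·6 ⇒ p(2) = (1-p)(1) ⇒ p = 1/3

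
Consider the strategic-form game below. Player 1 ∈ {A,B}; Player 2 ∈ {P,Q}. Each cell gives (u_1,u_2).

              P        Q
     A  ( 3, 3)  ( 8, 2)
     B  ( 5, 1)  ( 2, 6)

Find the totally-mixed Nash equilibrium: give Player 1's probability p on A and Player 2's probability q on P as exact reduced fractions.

p=5/6, q=3/4

P1 indiff ⇒ q·3+(1-q)·8 = q·5+(1-q)·2 ⇒ q(-2) = (1-q)(-6) ⇒ q = 3/4
P2 indiff ⇒ p·3+(1-p)·1 = p·2+(1-p)·6 ⇒ p(1) = (1-p)(5) ⇒ p = 5/6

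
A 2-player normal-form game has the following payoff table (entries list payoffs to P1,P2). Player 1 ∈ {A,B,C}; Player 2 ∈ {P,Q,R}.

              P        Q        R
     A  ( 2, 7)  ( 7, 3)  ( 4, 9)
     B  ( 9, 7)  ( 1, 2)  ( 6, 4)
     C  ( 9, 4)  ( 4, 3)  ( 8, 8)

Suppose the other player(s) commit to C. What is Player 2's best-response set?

argmax u_2 = {R}

u_2(P vs C) = 4
u_2(Q vs C) = 3
u_2(R vs C) = 8
max payoff 8 at {R}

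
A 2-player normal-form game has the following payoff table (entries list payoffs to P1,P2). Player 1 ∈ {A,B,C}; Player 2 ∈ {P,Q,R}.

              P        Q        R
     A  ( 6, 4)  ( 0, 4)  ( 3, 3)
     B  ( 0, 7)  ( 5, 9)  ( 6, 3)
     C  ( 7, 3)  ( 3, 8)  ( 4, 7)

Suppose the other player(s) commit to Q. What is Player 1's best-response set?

u_1(A vs Q) = 0
u_1(B vs Q) = 5
u_1(C vs Q) = 3
max payoff 5 at {B}

BR_1 = {B}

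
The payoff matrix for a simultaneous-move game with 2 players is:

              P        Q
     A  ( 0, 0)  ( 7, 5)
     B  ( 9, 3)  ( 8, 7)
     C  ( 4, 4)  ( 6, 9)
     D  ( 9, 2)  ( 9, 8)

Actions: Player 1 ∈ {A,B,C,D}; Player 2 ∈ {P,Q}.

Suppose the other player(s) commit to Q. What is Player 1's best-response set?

u_1(A vs Q) = 7
u_1(B vs Q) = 8
u_1(C vs Q) = 6
u_1(D vs Q) = 9
max payoff 9 at {D}

BR_1 = {D}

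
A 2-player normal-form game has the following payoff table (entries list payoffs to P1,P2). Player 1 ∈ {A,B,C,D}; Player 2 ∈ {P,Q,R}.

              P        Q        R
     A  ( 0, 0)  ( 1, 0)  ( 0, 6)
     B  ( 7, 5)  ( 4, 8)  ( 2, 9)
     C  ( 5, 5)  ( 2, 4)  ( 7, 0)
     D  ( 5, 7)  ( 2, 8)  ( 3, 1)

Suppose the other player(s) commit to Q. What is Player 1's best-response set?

u_1(A vs Q) = 1
u_1(B vs Q) = 4
u_1(C vs Q) = 2
u_1(D vs Q) = 2
max payoff 4 at {B}

P1 best: {B}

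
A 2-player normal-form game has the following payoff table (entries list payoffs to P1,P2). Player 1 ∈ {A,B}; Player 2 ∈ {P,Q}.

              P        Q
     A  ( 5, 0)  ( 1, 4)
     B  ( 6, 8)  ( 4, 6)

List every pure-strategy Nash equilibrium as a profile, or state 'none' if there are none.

(A,P): not NE [P1→B gives 6>5; P2→Q gives 4>0]
(A,Q): not NE [P1→B gives 4>1]
(B,P): NE
(B,Q): not NE [P2→P gives 8>6]

NE set: (B,P)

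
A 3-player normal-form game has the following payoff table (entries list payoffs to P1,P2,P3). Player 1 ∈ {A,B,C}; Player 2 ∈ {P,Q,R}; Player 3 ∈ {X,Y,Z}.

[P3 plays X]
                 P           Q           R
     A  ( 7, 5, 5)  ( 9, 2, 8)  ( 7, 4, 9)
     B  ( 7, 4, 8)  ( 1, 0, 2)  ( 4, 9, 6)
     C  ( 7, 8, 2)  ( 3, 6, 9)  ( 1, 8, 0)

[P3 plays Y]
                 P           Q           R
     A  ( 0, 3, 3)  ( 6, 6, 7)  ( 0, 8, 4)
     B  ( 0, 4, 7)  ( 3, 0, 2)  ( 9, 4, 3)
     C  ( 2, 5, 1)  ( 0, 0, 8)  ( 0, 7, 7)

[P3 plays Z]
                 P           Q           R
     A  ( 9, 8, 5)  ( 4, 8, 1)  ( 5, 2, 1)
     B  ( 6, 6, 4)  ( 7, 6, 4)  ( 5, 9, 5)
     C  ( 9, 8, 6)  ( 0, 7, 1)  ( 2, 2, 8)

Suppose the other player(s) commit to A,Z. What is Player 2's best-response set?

u_2(P vs A,Z) = 8
u_2(Q vs A,Z) = 8
u_2(R vs A,Z) = 2
max payoff 8 at {P,Q}

argmax u_2 = {P,Q}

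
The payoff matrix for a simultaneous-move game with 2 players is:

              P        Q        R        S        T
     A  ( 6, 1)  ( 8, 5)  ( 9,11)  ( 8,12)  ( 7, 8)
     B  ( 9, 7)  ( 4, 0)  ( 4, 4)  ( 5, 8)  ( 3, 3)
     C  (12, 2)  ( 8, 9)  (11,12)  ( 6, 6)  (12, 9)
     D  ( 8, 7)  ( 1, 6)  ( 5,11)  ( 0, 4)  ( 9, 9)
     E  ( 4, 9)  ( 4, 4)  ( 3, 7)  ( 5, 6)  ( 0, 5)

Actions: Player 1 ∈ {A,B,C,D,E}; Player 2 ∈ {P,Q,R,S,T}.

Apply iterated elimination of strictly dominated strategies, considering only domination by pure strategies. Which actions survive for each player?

P1 drop B (C beats it: P:12>9 Q:8>4 R:11>4 S:6>5 T:12>3)
P1 drop D (C beats it: P:12>8 Q:8>1 R:11>5 S:6>0 T:12>9)
P1 drop E (A beats it: P:6>4 Q:8>4 R:9>3 S:8>5 T:7>0)
P2 drop P (Q beats it: A:5>1 C:9>2)
P2 drop Q (R beats it: A:11>5 C:12>9)
P2 drop T (R beats it: A:11>8 C:12>9)
P1→{A,C} P2→{R,S}

IESDS → P1:{A,C} P2:{R,S}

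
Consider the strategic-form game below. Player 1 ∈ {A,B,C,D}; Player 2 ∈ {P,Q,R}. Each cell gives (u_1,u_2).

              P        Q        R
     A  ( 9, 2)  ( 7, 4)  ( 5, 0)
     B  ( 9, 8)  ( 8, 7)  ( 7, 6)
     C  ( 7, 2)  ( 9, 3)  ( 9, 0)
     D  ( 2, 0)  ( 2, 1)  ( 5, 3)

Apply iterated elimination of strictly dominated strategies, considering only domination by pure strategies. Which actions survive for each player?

IESDS → P1:{A,B,C} P2:{P,Q}

P1 drop D (B beats it: P:9>2 Q:8>2 R:7>5)
P2 drop R (P beats it: A:2>0 B:8>6 C:2>0)
P1→{A,B,C} P2→{P,Q}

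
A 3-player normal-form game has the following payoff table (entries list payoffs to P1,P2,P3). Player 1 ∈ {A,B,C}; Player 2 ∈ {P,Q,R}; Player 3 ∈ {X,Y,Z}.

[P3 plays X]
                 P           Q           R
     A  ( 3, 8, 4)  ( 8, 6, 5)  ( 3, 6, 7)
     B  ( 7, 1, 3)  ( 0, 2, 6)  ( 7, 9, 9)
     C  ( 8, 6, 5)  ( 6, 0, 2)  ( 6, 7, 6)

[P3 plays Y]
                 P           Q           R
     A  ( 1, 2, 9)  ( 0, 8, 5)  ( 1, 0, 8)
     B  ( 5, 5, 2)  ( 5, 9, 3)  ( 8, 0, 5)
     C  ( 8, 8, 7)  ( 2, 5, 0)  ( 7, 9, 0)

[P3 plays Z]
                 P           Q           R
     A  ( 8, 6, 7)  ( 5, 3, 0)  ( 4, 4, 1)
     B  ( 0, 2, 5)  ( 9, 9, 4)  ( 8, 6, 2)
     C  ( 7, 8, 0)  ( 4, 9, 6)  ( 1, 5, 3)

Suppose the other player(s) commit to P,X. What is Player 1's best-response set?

u_1(A vs P,X) = 3
u_1(B vs P,X) = 7
u_1(C vs P,X) = 8
max payoff 8 at {C}

BR_1 = {C}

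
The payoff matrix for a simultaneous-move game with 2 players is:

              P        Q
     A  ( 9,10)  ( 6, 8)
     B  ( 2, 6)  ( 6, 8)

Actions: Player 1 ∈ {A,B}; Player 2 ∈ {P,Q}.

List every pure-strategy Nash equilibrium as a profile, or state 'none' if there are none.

Nash profiles: (A,P), (B,Q)

(A,P): NE
(A,Q): not NE [P2→P gives 10>8]
(B,P): not NE [P1→A gives 9>2; P2→Q gives 8>6]
(B,Q): NE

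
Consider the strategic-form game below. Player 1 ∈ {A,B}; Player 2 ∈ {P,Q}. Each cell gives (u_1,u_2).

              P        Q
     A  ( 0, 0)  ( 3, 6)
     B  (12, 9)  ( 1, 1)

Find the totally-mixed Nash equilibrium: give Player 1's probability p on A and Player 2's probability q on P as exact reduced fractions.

P1 indiff ⇒ q·0+(1-q)·3 = q·12+(1-q)·1 ⇒ q(-12) = (1-q)(-2) ⇒ q = 1/7
P2 indiff ⇒ p·0+(1-p)·9 = p·6+(1-p)·1 ⇒ p(-6) = (1-p)(-8) ⇒ p = 4/7

P1 mixes 4/7 on A; P2 mixes 1/7 on P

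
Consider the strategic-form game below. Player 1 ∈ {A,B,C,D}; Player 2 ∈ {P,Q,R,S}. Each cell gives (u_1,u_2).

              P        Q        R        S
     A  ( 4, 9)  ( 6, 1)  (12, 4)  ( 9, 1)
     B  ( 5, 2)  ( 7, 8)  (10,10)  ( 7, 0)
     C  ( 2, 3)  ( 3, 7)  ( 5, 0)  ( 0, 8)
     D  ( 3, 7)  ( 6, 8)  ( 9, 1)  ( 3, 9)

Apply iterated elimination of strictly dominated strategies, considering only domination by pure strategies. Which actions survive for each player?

P1 drop C (A beats it: P:4>2 Q:6>3 R:12>5 S:9>0)
P1 drop D (B beats it: P:5>3 Q:7>6 R:10>9 S:7>3)
P2 drop Q (R beats it: A:4>1 B:10>8)
P2 drop S (P beats it: A:9>1 B:2>0)
P1→{A,B} P2→{P,R}

IESDS → P1:{A,B} P2:{P,R}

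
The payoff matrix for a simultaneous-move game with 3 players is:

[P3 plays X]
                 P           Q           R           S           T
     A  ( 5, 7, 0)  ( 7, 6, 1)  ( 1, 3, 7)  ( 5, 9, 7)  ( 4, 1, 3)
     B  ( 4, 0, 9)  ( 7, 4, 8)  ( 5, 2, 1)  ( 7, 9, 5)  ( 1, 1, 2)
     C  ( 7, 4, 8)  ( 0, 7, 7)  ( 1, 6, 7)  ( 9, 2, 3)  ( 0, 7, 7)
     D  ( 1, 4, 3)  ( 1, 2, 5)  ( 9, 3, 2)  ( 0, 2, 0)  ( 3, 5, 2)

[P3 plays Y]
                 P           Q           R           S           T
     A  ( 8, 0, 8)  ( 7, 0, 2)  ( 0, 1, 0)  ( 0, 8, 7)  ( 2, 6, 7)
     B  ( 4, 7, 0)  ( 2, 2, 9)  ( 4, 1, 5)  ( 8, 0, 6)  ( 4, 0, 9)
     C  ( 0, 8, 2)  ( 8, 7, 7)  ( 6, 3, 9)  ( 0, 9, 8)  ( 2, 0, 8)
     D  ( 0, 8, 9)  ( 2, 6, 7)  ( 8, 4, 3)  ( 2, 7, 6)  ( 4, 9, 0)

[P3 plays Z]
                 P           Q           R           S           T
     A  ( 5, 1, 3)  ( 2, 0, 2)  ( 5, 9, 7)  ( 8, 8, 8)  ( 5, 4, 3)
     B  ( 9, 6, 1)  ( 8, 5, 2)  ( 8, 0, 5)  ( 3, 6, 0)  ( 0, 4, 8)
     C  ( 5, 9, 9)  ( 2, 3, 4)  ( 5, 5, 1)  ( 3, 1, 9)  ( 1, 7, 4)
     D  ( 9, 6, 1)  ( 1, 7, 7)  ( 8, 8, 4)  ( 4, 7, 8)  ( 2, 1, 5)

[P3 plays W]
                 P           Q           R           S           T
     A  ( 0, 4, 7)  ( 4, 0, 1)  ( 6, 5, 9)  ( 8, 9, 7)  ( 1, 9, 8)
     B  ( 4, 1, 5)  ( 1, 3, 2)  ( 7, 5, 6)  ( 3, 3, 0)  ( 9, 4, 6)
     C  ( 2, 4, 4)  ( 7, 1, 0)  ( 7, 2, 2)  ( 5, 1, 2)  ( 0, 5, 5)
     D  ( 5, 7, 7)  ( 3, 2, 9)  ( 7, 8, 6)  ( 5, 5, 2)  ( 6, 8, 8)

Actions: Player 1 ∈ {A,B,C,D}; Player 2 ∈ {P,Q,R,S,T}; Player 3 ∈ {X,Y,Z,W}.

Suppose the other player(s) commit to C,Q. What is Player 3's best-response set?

BR_3 = {X,Y}

u_3(X vs C,Q) = 7
u_3(Y vs C,Q) = 7
u_3(Z vs C,Q) = 4
u_3(W vs C,Q) = 0
max payoff 7 at {X,Y}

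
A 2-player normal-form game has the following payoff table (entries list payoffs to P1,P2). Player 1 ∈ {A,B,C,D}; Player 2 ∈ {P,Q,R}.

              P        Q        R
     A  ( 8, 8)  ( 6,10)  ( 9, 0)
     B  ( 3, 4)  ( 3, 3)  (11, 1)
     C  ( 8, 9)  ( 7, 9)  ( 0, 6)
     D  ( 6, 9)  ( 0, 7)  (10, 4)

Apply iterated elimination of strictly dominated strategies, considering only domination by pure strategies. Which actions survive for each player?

P2 drop R (P beats it: A:8>0 B:4>1 C:9>6 D:9>4)
P1 drop B (A beats it: P:8>3 Q:6>3)
P1 drop D (A beats it: P:8>6 Q:6>0)
P1→{A,C} P2→{P,Q}

Survivors P1:{A,C} P2:{P,Q}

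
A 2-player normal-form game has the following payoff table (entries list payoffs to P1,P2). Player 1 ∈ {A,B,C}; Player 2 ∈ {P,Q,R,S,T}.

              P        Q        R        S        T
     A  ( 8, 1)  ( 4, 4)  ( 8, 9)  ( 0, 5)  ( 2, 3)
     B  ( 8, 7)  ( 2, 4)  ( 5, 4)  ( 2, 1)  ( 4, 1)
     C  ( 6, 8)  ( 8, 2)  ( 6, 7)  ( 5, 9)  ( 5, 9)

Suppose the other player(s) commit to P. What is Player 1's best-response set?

u_1(A vs P) = 8
u_1(B vs P) = 8
u_1(C vs P) = 6
max payoff 8 at {A,B}

P1 best: {A,B}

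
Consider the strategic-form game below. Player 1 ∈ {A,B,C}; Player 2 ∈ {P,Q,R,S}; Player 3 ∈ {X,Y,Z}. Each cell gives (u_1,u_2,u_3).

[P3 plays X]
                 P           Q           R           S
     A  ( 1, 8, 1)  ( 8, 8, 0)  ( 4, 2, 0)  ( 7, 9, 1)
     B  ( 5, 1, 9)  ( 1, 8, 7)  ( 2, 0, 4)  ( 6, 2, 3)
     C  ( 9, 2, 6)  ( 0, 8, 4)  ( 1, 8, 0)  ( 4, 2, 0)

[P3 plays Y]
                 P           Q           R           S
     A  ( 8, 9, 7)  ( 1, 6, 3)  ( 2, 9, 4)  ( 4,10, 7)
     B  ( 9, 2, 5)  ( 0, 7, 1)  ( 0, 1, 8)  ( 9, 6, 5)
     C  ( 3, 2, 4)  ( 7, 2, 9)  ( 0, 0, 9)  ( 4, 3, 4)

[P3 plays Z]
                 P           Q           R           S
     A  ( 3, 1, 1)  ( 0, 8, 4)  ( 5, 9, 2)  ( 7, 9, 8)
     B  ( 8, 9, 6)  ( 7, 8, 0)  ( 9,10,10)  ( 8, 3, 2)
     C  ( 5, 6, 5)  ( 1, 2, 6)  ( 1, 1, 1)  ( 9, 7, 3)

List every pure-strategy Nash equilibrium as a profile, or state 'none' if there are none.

(A,P,X): not NE [P1→C gives 9>1; P2→S gives 9>8; P3→Y gives 7>1]
(A,P,Y): not NE [P1→B gives 9>8; P2→S gives 10>9]
(A,P,Z): not NE [P1→B gives 8>3; P2→S gives 9>1; P3→Y gives 7>1]
(A,Q,X): not NE [P2→S gives 9>8; P3→Z gives 4>0]
(A,Q,Y): not NE [P1→C gives 7>1; P2→S gives 10>6; P3→Z gives 4>3]
(A,Q,Z): not NE [P1→B gives 7>0; P2→S gives 9>8]
(A,R,X): not NE [P2→S gives 9>2; P3→Y gives 4>0]
(A,R,Y): not NE [P2→S gives 10>9]
(A,R,Z): not NE [P1→B gives 9>5; P3→Y gives 4>2]
(A,S,X): not NE [P3→Z gives 8>1]
(A,S,Y): not NE [P1→B gives 9>4; P3→Z gives 8>7]
(A,S,Z): not NE [P1→C gives 9>7]
(B,P,X): not NE [P1→C gives 9>5; P2→Q gives 8>1]
(B,P,Y): not NE [P2→Q gives 7>2; P3→X gives 9>5]
(B,P,Z): not NE [P2→R gives 10>9; P3→X gives 9>6]
(B,Q,X): not NE [P1→A gives 8>1]
(B,Q,Y): not NE [P1→C gives 7>0; P3→X gives 7>1]
(B,Q,Z): not NE [P2→R gives 10>8; P3→X gives 7>0]
(B,R,X): not NE [P1→A gives 4>2; P2→Q gives 8>0; P3→Z gives 10>4]
(B,R,Y): not NE [P1→A gives 2>0; P2→Q gives 7>1; P3→Z gives 10>8]
(B,R,Z): NE
(B,S,X): not NE [P1→A gives 7>6; P2→Q gives 8>2; P3→Y gives 5>3]
(B,S,Y): not NE [P2→Q gives 7>6]
(B,S,Z): not NE [P1→C gives 9>8; P2→R gives 10>3; P3→Y gives 5>2]
(C,P,X): not NE [P2→R gives 8>2]
(C,P,Y): not NE [P1→B gives 9>3; P2→S gives 3>2; P3→X gives 6>4]
(C,P,Z): not NE [P1→B gives 8>5; P2→S gives 7>6; P3→X gives 6>5]
(C,Q,X): not NE [P1→A gives 8>0; P3→Y gives 9>4]
(C,Q,Y): not NE [P2→S gives 3>2]
(C,Q,Z): not NE [P1→B gives 7>1; P2→S gives 7>2; P3→Y gives 9>6]
(C,R,X): not NE [P1→A gives 4>1; P3→Y gives 9>0]
(C,R,Y): not NE [P1→A gives 2>0; P2→S gives 3>0]
(C,R,Z): not NE [P1→B gives 9>1; P2→S gives 7>1; P3→Y gives 9>1]
(C,S,X): not NE [P1→A gives 7>4; P2→R gives 8>2; P3→Y gives 4>0]
(C,S,Y): not NE [P1→B gives 9>4]
(C,S,Z): not NE [P3→Y gives 4>3]

NE set: (B,R,Z)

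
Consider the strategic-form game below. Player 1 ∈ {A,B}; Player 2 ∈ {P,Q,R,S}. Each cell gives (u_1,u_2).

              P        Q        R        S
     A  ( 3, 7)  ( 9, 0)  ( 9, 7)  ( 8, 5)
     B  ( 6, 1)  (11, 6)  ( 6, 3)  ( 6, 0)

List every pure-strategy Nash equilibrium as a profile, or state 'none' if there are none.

PSNE = {(A,R), (B,Q)}

(A,P): not NE [P1→B gives 6>3]
(A,Q): not NE [P1→B gives 11>9; P2→R gives 7>0]
(A,R): NE
(A,S): not NE [P2→R gives 7>5]
(B,P): not NE [P2→Q gives 6>1]
(B,Q): NE
(B,R): not NE [P1→A gives 9>6; P2→Q gives 6>3]
(B,S): not NE [P1→A gives 8>6; P2→Q gives 6>0]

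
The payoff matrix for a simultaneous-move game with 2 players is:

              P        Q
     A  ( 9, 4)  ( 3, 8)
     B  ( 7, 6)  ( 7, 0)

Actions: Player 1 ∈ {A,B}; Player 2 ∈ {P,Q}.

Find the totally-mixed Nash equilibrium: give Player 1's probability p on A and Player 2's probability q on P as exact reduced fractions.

(p,q) = (3/5, 2/3)

P1 indiff ⇒ q·9+(1-q)·3 = q·7+(1-q)·7 ⇒ q(2) = (1-q)(4) ⇒ q = 2/3
P2 indiff ⇒ p·4+(1-p)·6 = p·8+(1-p)·0 ⇒ p(-4) = (1-p)(-6) ⇒ p = 3/5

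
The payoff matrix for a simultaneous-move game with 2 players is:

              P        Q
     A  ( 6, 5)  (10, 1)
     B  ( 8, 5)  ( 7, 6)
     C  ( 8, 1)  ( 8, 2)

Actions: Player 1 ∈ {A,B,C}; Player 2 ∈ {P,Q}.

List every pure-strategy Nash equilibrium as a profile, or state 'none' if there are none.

No pure NE.

(A,P): not NE [P1→C gives 8>6]
(A,Q): not NE [P2→P gives 5>1]
(B,P): not NE [P2→Q gives 6>5]
(B,Q): not NE [P1→A gives 10>7]
(C,P): not NE [P2→Q gives 2>1]
(C,Q): not NE [P1→A gives 10>8]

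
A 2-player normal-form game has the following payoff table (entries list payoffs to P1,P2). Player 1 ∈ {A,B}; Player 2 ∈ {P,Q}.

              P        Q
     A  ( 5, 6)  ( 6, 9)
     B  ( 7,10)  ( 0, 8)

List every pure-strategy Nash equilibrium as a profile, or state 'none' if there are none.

Nash profiles: (A,Q), (B,P)

(A,P): not NE [P1→B gives 7>5; P2→Q gives 9>6]
(A,Q): NE
(B,P): NE
(B,Q): not NE [P1→A gives 6>0; P2→P gives 10>8]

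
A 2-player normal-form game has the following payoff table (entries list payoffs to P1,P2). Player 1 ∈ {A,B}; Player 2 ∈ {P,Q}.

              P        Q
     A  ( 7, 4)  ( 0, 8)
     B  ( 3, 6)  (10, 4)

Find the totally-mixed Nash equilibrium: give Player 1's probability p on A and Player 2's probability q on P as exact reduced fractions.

(p,q) = (1/3, 5/7)

P1 indiff ⇒ q·7+(1-q)·0 = q·3+(1-q)·10 ⇒ q(4) = (1-q)(10) ⇒ q = 5/7
P2 indiff ⇒ p·4+(1-p)·6 = p·8+(1-p)·4 ⇒ p(-4) = (1-p)(-2) ⇒ p = 1/3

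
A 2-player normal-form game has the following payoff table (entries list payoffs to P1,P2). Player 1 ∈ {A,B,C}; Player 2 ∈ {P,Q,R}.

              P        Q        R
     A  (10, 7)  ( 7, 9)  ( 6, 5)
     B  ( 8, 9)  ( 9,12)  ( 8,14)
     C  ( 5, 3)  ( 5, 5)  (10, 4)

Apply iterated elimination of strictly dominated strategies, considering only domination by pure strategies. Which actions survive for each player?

Survivors P1:{B,C} P2:{Q,R}

P2 drop P (Q beats it: A:9>7 B:12>9 C:5>3)
P1 drop A (B beats it: Q:9>7 R:8>6)
P1→{B,C} P2→{Q,R}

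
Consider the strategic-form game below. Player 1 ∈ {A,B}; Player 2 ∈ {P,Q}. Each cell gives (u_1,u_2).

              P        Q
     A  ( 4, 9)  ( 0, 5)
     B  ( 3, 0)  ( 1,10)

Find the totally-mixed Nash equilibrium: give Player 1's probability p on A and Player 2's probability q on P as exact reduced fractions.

P1 indiff ⇒ q·4+(1-q)·0 = q·3+(1-q)·1 ⇒ q(1) = (1-q)(1) ⇒ q = 1/2
P2 indiff ⇒ p·9+(1-p)·0 = p·5+(1-p)·10 ⇒ p(4) = (1-p)(10) ⇒ p = 5/7

p=5/7, q=1/2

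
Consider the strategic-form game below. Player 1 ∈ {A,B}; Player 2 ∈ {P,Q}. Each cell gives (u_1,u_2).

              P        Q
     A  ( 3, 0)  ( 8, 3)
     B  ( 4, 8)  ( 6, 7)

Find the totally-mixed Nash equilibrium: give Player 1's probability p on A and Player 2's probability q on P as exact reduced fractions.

P1 indiff ⇒ q·3+(1-q)·8 = q·4+(1-q)·6 ⇒ q(-1) = (1-q)(-2) ⇒ q = 2/3
P2 indiff ⇒ p·0+(1-p)·8 = p·3+(1-p)·7 ⇒ p(-3) = (1-p)(-1) ⇒ p = 1/4

(p,q) = (1/4, 2/3)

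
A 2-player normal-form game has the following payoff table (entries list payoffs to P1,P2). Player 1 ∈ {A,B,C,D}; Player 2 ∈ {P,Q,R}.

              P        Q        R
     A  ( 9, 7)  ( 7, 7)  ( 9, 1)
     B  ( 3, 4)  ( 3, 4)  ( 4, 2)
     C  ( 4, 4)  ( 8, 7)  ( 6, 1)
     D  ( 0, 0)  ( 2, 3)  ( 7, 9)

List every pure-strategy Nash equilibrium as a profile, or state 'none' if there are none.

PSNE = {(A,P), (C,Q)}

(A,P): NE
(A,Q): not NE [P1→C gives 8>7]
(A,R): not NE [P2→Q gives 7>1]
(B,P): not NE [P1→A gives 9>3]
(B,Q): not NE [P1→C gives 8>3]
(B,R): not NE [P1→A gives 9>4; P2→Q gives 4>2]
(C,P): not NE [P1→A gives 9>4; P2→Q gives 7>4]
(C,Q): NE
(C,R): not NE [P1→A gives 9>6; P2→Q gives 7>1]
(D,P): not NE [P1→A gives 9>0; P2→R gives 9>0]
(D,Q): not NE [P1→C gives 8>2; P2→R gives 9>3]
(D,R): not NE [P1→A gives 9>7]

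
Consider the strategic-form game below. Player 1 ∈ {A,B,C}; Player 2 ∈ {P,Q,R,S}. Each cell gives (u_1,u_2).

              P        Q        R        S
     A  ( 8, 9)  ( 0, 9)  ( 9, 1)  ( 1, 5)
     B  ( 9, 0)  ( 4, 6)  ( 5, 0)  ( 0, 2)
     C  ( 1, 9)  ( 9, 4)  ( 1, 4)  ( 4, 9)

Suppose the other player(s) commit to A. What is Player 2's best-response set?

u_2(P vs A) = 9
u_2(Q vs A) = 9
u_2(R vs A) = 1
u_2(S vs A) = 5
max payoff 9 at {P,Q}

argmax u_2 = {P,Q}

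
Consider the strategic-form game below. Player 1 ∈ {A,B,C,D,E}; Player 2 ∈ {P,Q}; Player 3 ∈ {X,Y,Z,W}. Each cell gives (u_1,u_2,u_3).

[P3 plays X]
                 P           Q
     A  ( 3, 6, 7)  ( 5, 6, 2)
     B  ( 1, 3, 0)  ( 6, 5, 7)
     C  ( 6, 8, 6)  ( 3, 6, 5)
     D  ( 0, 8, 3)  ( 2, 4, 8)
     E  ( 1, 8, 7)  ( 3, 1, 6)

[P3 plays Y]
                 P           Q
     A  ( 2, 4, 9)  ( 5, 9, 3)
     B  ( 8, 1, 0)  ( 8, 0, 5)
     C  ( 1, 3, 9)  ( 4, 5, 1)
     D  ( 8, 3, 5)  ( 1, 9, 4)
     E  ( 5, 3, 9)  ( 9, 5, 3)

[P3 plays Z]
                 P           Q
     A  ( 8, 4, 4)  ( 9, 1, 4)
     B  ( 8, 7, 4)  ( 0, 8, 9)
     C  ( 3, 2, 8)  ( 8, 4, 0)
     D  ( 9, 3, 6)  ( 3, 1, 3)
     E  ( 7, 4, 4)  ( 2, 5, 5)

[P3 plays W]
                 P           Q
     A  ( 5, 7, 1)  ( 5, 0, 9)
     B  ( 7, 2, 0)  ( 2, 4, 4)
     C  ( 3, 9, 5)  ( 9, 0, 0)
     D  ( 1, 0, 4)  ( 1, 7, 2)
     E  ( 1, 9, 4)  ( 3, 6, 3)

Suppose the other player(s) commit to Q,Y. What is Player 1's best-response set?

BR_1 = {E}

u_1(A vs Q,Y) = 5
u_1(B vs Q,Y) = 8
u_1(C vs Q,Y) = 4
u_1(D vs Q,Y) = 1
u_1(E vs Q,Y) = 9
max payoff 9 at {E}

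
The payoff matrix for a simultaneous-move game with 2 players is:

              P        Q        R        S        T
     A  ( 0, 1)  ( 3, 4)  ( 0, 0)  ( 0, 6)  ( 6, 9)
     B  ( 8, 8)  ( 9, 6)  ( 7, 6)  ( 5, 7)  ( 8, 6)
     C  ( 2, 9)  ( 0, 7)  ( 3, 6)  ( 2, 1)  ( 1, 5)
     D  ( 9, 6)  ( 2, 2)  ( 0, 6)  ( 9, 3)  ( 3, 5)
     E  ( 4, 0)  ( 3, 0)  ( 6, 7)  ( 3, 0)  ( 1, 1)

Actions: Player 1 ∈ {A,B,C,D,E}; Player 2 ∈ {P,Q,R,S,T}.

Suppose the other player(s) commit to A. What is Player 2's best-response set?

BR_2 = {T}

u_2(P vs A) = 1
u_2(Q vs A) = 4
u_2(R vs A) = 0
u_2(S vs A) = 6
u_2(T vs A) = 9
max payoff 9 at {T}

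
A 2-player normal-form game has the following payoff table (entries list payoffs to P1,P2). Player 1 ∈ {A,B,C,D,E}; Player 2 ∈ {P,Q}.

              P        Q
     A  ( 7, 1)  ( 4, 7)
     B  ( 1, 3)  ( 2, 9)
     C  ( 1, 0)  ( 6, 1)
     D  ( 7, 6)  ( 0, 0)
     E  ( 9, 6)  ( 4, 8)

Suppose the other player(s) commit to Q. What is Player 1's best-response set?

BR_1 = {C}

u_1(A vs Q) = 4
u_1(B vs Q) = 2
u_1(C vs Q) = 6
u_1(D vs Q) = 0
u_1(E vs Q) = 4
max payoff 6 at {C}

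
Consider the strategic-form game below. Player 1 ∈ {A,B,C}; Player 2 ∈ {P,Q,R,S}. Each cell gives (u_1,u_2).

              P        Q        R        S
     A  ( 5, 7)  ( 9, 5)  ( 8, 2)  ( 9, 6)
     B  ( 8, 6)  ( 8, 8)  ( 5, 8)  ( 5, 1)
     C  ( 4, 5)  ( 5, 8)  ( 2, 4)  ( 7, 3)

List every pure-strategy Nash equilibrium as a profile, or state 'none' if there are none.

No pure NE.

(A,P): not NE [P1→B gives 8>5]
(A,Q): not NE [P2→P gives 7>5]
(A,R): not NE [P2→P gives 7>2]
(A,S): not NE [P2→P gives 7>6]
(B,P): not NE [P2→R gives 8>6]
(B,Q): not NE [P1→A gives 9>8]
(B,R): not NE [P1→A gives 8>5]
(B,S): not NE [P1→A gives 9>5; P2→R gives 8>1]
(C,P): not NE [P1→B gives 8>4; P2→Q gives 8>5]
(C,Q): not NE [P1→A gives 9>5]
(C,R): not NE [P1→A gives 8>2; P2→Q gives 8>4]
(C,S): not NE [P1→A gives 9>7; P2→Q gives 8>3]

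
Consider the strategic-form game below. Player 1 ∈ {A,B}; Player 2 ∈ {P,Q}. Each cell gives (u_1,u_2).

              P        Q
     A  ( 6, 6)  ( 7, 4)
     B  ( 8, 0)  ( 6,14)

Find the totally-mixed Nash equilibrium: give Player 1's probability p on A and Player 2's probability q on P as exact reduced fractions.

P1 indiff ⇒ q·6+(1-q)·7 = q·8+(1-q)·6 ⇒ q(-2) = (1-q)(-1) ⇒ q = 1/3
P2 indiff ⇒ p·6+(1-p)·0 = p·4+(1-p)·14 ⇒ p(2) = (1-p)(14) ⇒ p = 7/8

p=7/8, q=1/3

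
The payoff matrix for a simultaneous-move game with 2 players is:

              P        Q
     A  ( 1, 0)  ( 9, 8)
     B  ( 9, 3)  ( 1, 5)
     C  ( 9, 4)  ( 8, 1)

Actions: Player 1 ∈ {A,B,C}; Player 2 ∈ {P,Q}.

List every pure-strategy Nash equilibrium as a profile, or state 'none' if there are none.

PSNE = {(A,Q), (C,P)}

(A,P): not NE [P1→C gives 9>1; P2→Q gives 8>0]
(A,Q): NE
(B,P): not NE [P2→Q gives 5>3]
(B,Q): not NE [P1→A gives 9>1]
(C,P): NE
(C,Q): not NE [P1→A gives 9>8; P2→P gives 4>1]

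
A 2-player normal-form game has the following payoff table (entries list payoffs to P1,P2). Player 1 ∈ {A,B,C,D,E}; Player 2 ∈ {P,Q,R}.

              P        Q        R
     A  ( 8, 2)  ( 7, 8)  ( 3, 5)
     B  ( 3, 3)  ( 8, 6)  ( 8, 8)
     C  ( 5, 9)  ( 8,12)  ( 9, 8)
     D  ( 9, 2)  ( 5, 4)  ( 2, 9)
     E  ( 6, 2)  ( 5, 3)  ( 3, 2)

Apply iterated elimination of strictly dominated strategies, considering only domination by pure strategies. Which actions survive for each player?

P2 drop P (Q beats it: A:8>2 B:6>3 C:12>9 D:4>2 E:3>2)
P1 drop A (B beats it: Q:8>7 R:8>3)
P1 drop D (B beats it: Q:8>5 R:8>2)
P1 drop E (B beats it: Q:8>5 R:8>3)
P1→{B,C} P2→{Q,R}

IESDS → P1:{B,C} P2:{Q,R}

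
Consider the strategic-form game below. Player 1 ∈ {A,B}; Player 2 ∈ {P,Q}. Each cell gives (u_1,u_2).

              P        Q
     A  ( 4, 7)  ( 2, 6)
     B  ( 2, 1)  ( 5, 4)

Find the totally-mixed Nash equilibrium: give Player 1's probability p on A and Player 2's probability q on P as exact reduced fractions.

P1 indiff ⇒ q·4+(1-q)·2 = q·2+(1-q)·5 ⇒ q(2) = (1-q)(3) ⇒ q = 3/5
P2 indiff ⇒ p·7+(1-p)·1 = p·6+(1-p)·4 ⇒ p(1) = (1-p)(3) ⇒ p = 3/4

p=3/4, q=3/5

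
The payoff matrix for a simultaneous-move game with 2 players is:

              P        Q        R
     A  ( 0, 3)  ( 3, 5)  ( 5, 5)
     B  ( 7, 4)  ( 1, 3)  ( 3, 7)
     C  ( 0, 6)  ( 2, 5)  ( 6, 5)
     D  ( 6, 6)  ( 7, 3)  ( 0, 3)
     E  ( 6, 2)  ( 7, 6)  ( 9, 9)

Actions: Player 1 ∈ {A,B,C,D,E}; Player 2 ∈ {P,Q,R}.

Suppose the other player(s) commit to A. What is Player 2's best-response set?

u_2(P vs A) = 3
u_2(Q vs A) = 5
u_2(R vs A) = 5
max payoff 5 at {Q,R}

P2 best: {Q,R}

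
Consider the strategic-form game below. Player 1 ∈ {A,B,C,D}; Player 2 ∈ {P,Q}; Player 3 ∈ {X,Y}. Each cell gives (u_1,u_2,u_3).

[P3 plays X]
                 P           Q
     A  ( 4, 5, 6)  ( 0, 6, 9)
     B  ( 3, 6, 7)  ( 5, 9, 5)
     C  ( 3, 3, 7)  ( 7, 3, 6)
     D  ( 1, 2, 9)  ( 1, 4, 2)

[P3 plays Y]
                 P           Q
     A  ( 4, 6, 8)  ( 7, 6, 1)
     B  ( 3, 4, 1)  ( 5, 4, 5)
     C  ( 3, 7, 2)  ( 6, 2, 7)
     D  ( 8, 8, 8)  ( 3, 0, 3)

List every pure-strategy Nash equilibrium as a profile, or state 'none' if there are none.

(A,P,X): not NE [P2→Q gives 6>5; P3→Y gives 8>6]
(A,P,Y): not NE [P1→D gives 8>4]
(A,Q,X): not NE [P1→C gives 7>0]
(A,Q,Y): not NE [P3→X gives 9>1]
(B,P,X): not NE [P1→A gives 4>3; P2→Q gives 9>6]
(B,P,Y): not NE [P1→D gives 8>3; P3→X gives 7>1]
(B,Q,X): not NE [P1→C gives 7>5]
(B,Q,Y): not NE [P1→A gives 7>5]
(C,P,X): not NE [P1→A gives 4>3]
(C,P,Y): not NE [P1→D gives 8>3; P3→X gives 7>2]
(C,Q,X): not NE [P3→Y gives 7>6]
(C,Q,Y): not NE [P1→A gives 7>6; P2→P gives 7>2]
(D,P,X): not NE [P1→A gives 4>1; P2→Q gives 4>2]
(D,P,Y): not NE [P3→X gives 9>8]
(D,Q,X): not NE [P1→C gives 7>1; P3→Y gives 3>2]
(D,Q,Y): not NE [P1→A gives 7>3; P2→P gives 8>0]

No pure NE.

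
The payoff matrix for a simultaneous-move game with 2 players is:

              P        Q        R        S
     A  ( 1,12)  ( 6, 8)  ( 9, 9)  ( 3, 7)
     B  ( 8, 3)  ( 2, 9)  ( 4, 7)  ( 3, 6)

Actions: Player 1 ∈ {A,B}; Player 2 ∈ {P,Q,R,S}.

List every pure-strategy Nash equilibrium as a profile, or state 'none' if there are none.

Equilibria: none

(A,P): not NE [P1→B gives 8>1]
(A,Q): not NE [P2→P gives 12>8]
(A,R): not NE [P2→P gives 12>9]
(A,S): not NE [P2→P gives 12>7]
(B,P): not NE [P2→Q gives 9>3]
(B,Q): not NE [P1→A gives 6>2]
(B,R): not NE [P1→A gives 9>4; P2→Q gives 9>7]
(B,S): not NE [P2→Q gives 9>6]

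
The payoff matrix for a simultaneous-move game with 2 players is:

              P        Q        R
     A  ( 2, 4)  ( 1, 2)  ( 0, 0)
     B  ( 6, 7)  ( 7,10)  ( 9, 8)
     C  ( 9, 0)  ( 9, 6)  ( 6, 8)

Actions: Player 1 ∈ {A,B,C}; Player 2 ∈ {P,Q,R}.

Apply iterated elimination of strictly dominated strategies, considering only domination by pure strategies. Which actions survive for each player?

P1 drop A (B beats it: P:6>2 Q:7>1 R:9>0)
P2 drop P (Q beats it: B:10>7 C:6>0)
P1→{B,C} P2→{Q,R}

Survivors P1:{B,C} P2:{Q,R}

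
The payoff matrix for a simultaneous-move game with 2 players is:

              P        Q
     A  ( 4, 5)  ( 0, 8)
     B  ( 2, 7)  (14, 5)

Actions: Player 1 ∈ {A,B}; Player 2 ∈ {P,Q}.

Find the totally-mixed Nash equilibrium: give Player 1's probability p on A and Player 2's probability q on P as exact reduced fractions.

P1 indiff ⇒ q·4+(1-q)·0 = q·2+(1-q)·14 ⇒ q(2) = (1-q)(14) ⇒ q = 7/8
P2 indiff ⇒ p·5+(1-p)·7 = p·8+(1-p)·5 ⇒ p(-3) = (1-p)(-2) ⇒ p = 2/5

(p,q) = (2/5, 7/8)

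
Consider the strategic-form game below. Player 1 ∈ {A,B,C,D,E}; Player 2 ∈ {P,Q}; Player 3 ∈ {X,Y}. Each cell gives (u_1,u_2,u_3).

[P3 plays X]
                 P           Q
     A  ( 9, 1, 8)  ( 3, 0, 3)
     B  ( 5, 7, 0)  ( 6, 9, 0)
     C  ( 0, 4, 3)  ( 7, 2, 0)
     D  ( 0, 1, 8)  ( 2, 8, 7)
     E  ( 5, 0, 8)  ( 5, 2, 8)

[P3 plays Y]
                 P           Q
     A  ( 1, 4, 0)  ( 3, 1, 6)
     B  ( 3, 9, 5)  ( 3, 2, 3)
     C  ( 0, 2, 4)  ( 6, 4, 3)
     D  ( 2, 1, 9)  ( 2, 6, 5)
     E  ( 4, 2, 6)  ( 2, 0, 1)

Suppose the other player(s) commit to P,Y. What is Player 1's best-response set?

P1 best: {E}

u_1(A vs P,Y) = 1
u_1(B vs P,Y) = 3
u_1(C vs P,Y) = 0
u_1(D vs P,Y) = 2
u_1(E vs P,Y) = 4
max payoff 4 at {E}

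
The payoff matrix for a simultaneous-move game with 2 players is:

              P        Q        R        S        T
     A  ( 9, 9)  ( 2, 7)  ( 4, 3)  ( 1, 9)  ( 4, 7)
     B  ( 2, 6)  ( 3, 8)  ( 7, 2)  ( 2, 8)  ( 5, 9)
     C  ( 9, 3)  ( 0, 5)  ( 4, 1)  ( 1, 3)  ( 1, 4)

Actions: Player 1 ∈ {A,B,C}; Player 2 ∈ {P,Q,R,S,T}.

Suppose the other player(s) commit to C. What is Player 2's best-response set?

u_2(P vs C) = 3
u_2(Q vs C) = 5
u_2(R vs C) = 1
u_2(S vs C) = 3
u_2(T vs C) = 4
max payoff 5 at {Q}

BR_2 = {Q}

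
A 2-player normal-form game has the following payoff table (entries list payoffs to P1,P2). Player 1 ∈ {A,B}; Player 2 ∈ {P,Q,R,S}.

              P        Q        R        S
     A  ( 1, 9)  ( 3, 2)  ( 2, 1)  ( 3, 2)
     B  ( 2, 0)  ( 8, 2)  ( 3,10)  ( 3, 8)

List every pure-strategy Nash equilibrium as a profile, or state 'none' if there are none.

(A,P): not NE [P1→B gives 2>1]
(A,Q): not NE [P1→B gives 8>3; P2→P gives 9>2]
(A,R): not NE [P1→B gives 3>2; P2→P gives 9>1]
(A,S): not NE [P2→P gives 9>2]
(B,P): not NE [P2→R gives 10>0]
(B,Q): not NE [P2→R gives 10>2]
(B,R): NE
(B,S): not NE [P2→R gives 10>8]

PSNE = {(B,R)}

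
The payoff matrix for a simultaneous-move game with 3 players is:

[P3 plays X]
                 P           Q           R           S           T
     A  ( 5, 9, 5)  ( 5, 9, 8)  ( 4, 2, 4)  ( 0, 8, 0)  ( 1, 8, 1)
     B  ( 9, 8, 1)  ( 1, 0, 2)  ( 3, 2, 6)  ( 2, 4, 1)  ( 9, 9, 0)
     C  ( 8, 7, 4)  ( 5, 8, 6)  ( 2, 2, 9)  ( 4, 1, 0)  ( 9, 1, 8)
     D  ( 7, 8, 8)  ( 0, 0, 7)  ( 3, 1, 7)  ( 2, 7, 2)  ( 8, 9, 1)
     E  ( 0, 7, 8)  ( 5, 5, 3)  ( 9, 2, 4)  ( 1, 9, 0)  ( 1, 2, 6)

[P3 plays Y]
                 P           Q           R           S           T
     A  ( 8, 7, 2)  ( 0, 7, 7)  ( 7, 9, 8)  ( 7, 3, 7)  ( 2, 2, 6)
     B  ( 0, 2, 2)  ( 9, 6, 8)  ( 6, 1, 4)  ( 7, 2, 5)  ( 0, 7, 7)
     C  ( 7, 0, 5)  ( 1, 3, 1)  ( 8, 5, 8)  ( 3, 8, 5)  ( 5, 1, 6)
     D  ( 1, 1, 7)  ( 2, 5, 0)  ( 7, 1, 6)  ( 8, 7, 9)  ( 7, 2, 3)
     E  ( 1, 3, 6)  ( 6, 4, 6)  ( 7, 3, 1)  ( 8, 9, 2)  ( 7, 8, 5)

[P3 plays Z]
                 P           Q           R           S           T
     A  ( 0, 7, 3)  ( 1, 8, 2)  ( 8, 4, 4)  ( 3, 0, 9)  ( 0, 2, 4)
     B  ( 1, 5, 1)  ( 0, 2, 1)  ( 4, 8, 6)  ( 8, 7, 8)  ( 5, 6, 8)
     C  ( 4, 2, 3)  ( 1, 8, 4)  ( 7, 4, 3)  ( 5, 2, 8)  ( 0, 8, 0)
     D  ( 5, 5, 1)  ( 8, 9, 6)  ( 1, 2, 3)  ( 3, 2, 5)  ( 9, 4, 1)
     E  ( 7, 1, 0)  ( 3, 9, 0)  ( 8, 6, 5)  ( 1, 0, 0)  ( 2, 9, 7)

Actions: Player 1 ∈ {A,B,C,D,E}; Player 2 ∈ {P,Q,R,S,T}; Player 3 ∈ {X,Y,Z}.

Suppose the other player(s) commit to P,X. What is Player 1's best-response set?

u_1(A vs P,X) = 5
u_1(B vs P,X) = 9
u_1(C vs P,X) = 8
u_1(D vs P,X) = 7
u_1(E vs P,X) = 0
max payoff 9 at {B}

argmax u_1 = {B}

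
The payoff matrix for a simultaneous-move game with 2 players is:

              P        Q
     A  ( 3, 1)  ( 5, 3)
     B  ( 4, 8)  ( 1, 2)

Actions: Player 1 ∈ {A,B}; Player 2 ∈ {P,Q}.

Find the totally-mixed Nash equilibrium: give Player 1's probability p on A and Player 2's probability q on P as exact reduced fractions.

P1 indiff ⇒ q·3+(1-q)·5 = q·4+(1-q)·1 ⇒ q(-1) = (1-q)(-4) ⇒ q = 4/5
P2 indiff ⇒ p·1+(1-p)·8 = p·3+(1-p)·2 ⇒ p(-2) = (1-p)(-6) ⇒ p = 3/4

P1 mixes 3/4 on A; P2 mixes 4/5 on P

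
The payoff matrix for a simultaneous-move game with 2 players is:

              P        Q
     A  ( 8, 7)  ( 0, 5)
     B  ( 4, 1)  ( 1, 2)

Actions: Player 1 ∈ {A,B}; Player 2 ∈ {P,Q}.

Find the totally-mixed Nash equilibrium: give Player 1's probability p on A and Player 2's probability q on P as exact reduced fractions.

(p,q) = (1/3, 1/5)

P1 indiff ⇒ q·8+(1-q)·0 = q·4+(1-q)·1 ⇒ q(4) = (1-q)(1) ⇒ q = 1/5
P2 indiff ⇒ p·7+(1-p)·1 = p·5+(1-p)·2 ⇒ p(2) = (1-p)(1) ⇒ p = 1/3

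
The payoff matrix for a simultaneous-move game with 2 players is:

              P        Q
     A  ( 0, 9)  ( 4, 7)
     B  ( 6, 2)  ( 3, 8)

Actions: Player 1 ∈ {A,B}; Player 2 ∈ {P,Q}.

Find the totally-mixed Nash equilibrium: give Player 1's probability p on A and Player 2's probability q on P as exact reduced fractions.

P1 indiff ⇒ q·0+(1-q)·4 = q·6+(1-q)·3 ⇒ q(-6) = (1-q)(-1) ⇒ q = 1/7
P2 indiff ⇒ p·9+(1-p)·2 = p·7+(1-p)·8 ⇒ p(2) = (1-p)(6) ⇒ p = 3/4

(p,q) = (3/4, 1/7)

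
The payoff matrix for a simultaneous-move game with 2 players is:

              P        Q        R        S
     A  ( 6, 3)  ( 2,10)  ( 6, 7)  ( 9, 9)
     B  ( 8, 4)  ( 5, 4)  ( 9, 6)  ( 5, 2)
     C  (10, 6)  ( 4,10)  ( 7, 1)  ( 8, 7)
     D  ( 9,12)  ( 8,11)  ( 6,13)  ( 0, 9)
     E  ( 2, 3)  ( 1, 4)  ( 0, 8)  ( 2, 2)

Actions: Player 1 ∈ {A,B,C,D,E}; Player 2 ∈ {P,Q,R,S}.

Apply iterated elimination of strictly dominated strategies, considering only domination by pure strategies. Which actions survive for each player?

P1 drop E (A beats it: P:6>2 Q:2>1 R:6>0 S:9>2)
P2 drop S (Q beats it: A:10>9 B:4>2 C:10>7 D:11>9)
P1 drop A (B beats it: P:8>6 Q:5>2 R:9>6)
P1→{B,C,D} P2→{P,Q,R}

Survivors P1:{B,C,D} P2:{P,Q,R}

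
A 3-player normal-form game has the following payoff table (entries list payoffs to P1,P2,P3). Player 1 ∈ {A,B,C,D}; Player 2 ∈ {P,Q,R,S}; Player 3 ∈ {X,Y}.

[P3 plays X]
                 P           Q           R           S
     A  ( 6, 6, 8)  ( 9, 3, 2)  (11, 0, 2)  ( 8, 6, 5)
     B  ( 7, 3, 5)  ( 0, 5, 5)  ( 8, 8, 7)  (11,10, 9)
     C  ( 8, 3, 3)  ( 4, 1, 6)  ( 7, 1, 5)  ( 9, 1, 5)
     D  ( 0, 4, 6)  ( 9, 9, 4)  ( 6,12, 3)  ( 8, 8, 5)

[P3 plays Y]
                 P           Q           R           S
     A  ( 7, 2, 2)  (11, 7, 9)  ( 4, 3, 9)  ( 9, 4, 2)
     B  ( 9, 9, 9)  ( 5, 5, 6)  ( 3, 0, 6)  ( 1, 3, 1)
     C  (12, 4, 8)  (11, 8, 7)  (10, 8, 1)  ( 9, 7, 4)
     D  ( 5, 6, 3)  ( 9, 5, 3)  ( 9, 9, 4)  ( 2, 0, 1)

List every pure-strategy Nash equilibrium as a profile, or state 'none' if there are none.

(A,P,X): not NE [P1→C gives 8>6]
(A,P,Y): not NE [P1→C gives 12>7; P2→Q gives 7>2; P3→X gives 8>2]
(A,Q,X): not NE [P2→S gives 6>3; P3→Y gives 9>2]
(A,Q,Y): NE
(A,R,X): not NE [P2→S gives 6>0; P3→Y gives 9>2]
(A,R,Y): not NE [P1→C gives 10>4; P2→Q gives 7>3]
(A,S,X): not NE [P1→B gives 11>8]
(A,S,Y): not NE [P2→Q gives 7>4; P3→X gives 5>2]
(B,P,X): not NE [P1→C gives 8>7; P2→S gives 10>3; P3→Y gives 9>5]
(B,P,Y): not NE [P1→C gives 12>9]
(B,Q,X): not NE [P1→D gives 9>0; P2→S gives 10>5; P3→Y gives 6>5]
(B,Q,Y): not NE [P1→C gives 11>5; P2→P gives 9>5]
(B,R,X): not NE [P1→A gives 11>8; P2→S gives 10>8]
(B,R,Y): not NE [P1→C gives 10>3; P2→P gives 9>0; P3→X gives 7>6]
(B,S,X): NE
(B,S,Y): not NE [P1→C gives 9>1; P2→P gives 9>3; P3→X gives 9>1]
(C,P,X): not NE [P3→Y gives 8>3]
(C,P,Y): not NE [P2→R gives 8>4]
(C,Q,X): not NE [P1→D gives 9>4; P2→P gives 3>1; P3→Y gives 7>6]
(C,Q,Y): NE
(C,R,X): not NE [P1→A gives 11>7; P2→P gives 3>1]
(C,R,Y): not NE [P3→X gives 5>1]
(C,S,X): not NE [P1→B gives 11>9; P2→P gives 3>1]
(C,S,Y): not NE [P2→R gives 8>7; P3→X gives 5>4]
(D,P,X): not NE [P1→C gives 8>0; P2→R gives 12>4]
(D,P,Y): not NE [P1→C gives 12>5; P2→R gives 9>6; P3→X gives 6>3]
(D,Q,X): not NE [P2→R gives 12>9]
(D,Q,Y): not NE [P1→C gives 11>9; P2→R gives 9>5; P3→X gives 4>3]
(D,R,X): not NE [P1→A gives 11>6; P3→Y gives 4>3]
(D,R,Y): not NE [P1→C gives 10>9]
(D,S,X): not NE [P1→B gives 11>8; P2→R gives 12>8]
(D,S,Y): not NE [P1→C gives 9>2; P2→R gives 9>0; P3→X gives 5>1]

Nash profiles: (A,Q,Y), (B,S,X), (C,Q,Y)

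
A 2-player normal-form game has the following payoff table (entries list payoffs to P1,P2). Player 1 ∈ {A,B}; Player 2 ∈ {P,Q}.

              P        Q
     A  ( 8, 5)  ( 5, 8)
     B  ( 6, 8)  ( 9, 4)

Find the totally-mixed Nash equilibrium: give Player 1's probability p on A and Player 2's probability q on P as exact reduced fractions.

P1 mixes 4/7 on A; P2 mixes 2/3 on P

P1 indiff ⇒ q·8+(1-q)·5 = q·6+(1-q)·9 ⇒ q(2) = (1-q)(4) ⇒ q = 2/3
P2 indiff ⇒ p·5+(1-p)·8 = p·8+(1-p)·4 ⇒ p(-3) = (1-p)(-4) ⇒ p = 4/7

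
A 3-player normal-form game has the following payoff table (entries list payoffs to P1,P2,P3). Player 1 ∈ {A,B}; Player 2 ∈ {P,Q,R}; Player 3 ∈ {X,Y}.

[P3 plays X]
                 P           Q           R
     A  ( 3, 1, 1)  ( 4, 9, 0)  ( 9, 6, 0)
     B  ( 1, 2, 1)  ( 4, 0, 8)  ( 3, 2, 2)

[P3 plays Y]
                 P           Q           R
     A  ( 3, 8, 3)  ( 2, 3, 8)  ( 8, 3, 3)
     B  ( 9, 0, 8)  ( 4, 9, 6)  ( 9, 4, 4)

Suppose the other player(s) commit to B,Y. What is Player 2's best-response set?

u_2(P vs B,Y) = 0
u_2(Q vs B,Y) = 9
u_2(R vs B,Y) = 4
max payoff 9 at {Q}

argmax u_2 = {Q}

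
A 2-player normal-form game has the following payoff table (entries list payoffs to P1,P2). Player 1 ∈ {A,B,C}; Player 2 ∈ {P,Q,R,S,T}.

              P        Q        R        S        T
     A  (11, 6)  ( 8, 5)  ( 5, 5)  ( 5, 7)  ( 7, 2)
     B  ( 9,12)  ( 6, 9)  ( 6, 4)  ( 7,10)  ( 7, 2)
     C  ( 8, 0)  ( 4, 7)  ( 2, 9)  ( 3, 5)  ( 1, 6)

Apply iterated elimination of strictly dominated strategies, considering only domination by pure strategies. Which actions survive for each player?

IESDS → P1:{A,B} P2:{P,S}

P1 drop C (A beats it: P:11>8 Q:8>4 R:5>2 S:5>3 T:7>1)
P2 drop Q (P beats it: A:6>5 B:12>9)
P2 drop R (P beats it: A:6>5 B:12>4)
P2 drop T (P beats it: A:6>2 B:12>2)
P1→{A,B} P2→{P,S}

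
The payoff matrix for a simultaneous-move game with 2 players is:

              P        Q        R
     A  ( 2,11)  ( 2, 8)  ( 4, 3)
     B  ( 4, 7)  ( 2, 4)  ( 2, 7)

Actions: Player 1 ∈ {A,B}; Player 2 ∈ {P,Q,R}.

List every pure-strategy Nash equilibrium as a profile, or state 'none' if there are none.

(A,P): not NE [P1→B gives 4>2]
(A,Q): not NE [P2→P gives 11>8]
(A,R): not NE [P2→P gives 11>3]
(B,P): NE
(B,Q): not NE [P2→R gives 7>4]
(B,R): not NE [P1→A gives 4>2]

Nash profiles: (B,P)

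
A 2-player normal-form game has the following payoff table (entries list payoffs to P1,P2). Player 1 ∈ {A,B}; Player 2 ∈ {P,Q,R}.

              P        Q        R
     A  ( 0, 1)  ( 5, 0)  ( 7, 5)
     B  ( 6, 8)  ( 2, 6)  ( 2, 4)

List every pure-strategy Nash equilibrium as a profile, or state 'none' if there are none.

PSNE = {(A,R), (B,P)}

(A,P): not NE [P1→B gives 6>0; P2→R gives 5>1]
(A,Q): not NE [P2→R gives 5>0]
(A,R): NE
(B,P): NE
(B,Q): not NE [P1→A gives 5>2; P2→P gives 8>6]
(B,R): not NE [P1→A gives 7>2; P2→P gives 8>4]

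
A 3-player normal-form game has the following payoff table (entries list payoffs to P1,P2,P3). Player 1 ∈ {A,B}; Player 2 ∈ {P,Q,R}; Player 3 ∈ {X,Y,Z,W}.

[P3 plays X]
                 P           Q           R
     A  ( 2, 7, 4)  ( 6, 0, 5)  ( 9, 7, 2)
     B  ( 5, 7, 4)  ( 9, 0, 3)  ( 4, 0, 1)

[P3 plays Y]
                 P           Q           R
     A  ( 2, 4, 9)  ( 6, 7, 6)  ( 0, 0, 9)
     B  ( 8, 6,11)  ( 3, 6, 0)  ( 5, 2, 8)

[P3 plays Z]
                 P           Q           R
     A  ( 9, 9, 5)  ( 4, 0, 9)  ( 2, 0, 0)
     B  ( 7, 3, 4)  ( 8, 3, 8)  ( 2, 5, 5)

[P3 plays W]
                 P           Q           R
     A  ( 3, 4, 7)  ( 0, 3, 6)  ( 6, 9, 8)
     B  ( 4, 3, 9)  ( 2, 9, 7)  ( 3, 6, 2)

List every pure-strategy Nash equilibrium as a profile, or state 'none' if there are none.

PSNE = {(B,P,Y)}

(A,P,X): not NE [P1→B gives 5>2; P3→Y gives 9>4]
(A,P,Y): not NE [P1→B gives 8>2; P2→Q gives 7>4]
(A,P,Z): not NE [P3→Y gives 9>5]
(A,P,W): not NE [P1→B gives 4>3; P2→R gives 9>4; P3→Y gives 9>7]
(A,Q,X): not NE [P1→B gives 9>6; P2→R gives 7>0; P3→Z gives 9>5]
(A,Q,Y): not NE [P3→Z gives 9>6]
(A,Q,Z): not NE [P1→B gives 8>4; P2→P gives 9>0]
(A,Q,W): not NE [P1→B gives 2>0; P2→R gives 9>3; P3→Z gives 9>6]
(A,R,X): not NE [P3→Y gives 9>2]
(A,R,Y): not NE [P1→B gives 5>0; P2→Q gives 7>0]
(A,R,Z): not NE [P2→P gives 9>0; P3→Y gives 9>0]
(A,R,W): not NE [P3→Y gives 9>8]
(B,P,X): not NE [P3→Y gives 11>4]
(B,P,Y): NE
(B,P,Z): not NE [P1→A gives 9>7; P2→R gives 5>3; P3→Y gives 11>4]
(B,P,W): not NE [P2→Q gives 9>3; P3→Y gives 11>9]
(B,Q,X): not NE [P2→P gives 7>0; P3→Z gives 8>3]
(B,Q,Y): not NE [P1→A gives 6>3; P3→Z gives 8>0]
(B,Q,Z): not NE [P2→R gives 5>3]
(B,Q,W): not NE [P3→Z gives 8>7]
(B,R,X): not NE [P1→A gives 9>4; P2→P gives 7>0; P3→Y gives 8>1]
(B,R,Y): not NE [P2→Q gives 6>2]
(B,R,Z): not NE [P3→Y gives 8>5]
(B,R,W): not NE [P1→A gives 6>3; P2→Q gives 9>6; P3→Y gives 8>2]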